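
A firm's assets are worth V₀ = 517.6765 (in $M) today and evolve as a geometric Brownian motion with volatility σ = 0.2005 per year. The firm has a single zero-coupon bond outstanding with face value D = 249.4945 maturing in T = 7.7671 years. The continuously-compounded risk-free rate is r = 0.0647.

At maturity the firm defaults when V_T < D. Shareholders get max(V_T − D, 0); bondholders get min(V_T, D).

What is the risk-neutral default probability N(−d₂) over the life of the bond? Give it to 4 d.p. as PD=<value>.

PD=0.0270

d₁ = [ln(V₀/D) + (r + σ²/2)T] / (σ√T)
   = [ln(517.6765/249.4945) + (0.0647 + 0.5·0.2005²)·7.7671] / (0.2005·√7.7671)
   = [0.729914 + 0.658651] / 0.558784 = 2.484977
d₂ = d₁ − σ√T = 2.484977 − 0.558784 = 1.926193
risk-neutral PD = N(−d₂) = N(-1.926193) = 0.027040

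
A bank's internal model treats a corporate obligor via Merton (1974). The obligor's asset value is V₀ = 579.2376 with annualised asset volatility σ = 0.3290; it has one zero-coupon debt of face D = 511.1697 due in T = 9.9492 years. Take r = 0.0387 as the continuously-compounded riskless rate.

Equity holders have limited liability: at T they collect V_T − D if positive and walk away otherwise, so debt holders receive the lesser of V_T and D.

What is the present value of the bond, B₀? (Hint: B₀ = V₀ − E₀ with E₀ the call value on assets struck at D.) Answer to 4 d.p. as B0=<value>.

B0=260.5623

d₁ = [ln(V₀/D) + (r + σ²/2)T] / (σ√T)
   = [ln(579.2376/511.1697) + (0.0387 + 0.5·0.3290²)·9.9492] / (0.3290·√9.9492)
   = [0.125011 + 0.923490] / 1.037743 = 1.010366
d₂ = d₁ − σ√T = 1.010366 − 1.037743 = -0.027377
N(d₁) = 0.843840,  N(d₂) = 0.489079,  e^(−rT) = 0.680427
E₀ = V₀·N(d₁) − D·e^(−rT)·N(d₂)
   = 579.2376·0.843840 − 511.1697·0.680427·0.489079 = 318.675260
B₀ = V₀ − E₀ = 579.2376 − 318.675260 = 260.562340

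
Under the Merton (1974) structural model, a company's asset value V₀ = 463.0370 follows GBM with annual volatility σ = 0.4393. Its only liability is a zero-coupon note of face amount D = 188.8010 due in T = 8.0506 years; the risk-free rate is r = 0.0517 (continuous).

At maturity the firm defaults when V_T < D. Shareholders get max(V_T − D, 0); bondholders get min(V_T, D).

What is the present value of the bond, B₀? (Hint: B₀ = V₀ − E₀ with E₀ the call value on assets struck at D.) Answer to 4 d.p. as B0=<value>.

B0=104.6630

d₁ = [ln(V₀/D) + (r + σ²/2)T] / (σ√T)
   = [ln(463.0370/188.8010) + (0.0517 + 0.5·0.4393²)·8.0506] / (0.4393·√8.0506)
   = [0.897113 + 1.193036] / 1.246451 = 1.676880
d₂ = d₁ − σ√T = 1.676880 − 1.246451 = 0.430429
N(d₁) = 0.953217,  N(d₂) = 0.666558,  e^(−rT) = 0.659538
E₀ = V₀·N(d₁) − D·e^(−rT)·N(d₂)
   = 463.0370·0.953217 − 188.8010·0.659538·0.666558 = 358.374012
B₀ = V₀ − E₀ = 463.0370 − 358.374012 = 104.662988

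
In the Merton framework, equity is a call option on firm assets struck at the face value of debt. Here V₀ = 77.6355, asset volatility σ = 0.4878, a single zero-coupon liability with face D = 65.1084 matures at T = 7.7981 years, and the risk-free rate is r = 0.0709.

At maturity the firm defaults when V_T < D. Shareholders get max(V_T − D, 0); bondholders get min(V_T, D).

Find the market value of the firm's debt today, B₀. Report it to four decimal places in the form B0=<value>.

d₁ = [ln(V₀/D) + (r + σ²/2)T] / (σ√T)
   = [ln(77.6355/65.1084) + (0.0709 + 0.5·0.4878²)·7.7981] / (0.4878·√7.7981)
   = [0.175971 + 1.480660] / 1.362185 = 1.216157
d₂ = d₁ − σ√T = 1.216157 − 1.362185 = -0.146029
N(d₁) = 0.888037,  N(d₂) = 0.441949,  e^(−rT) = 0.575288
E₀ = V₀·N(d₁) − D·e^(−rT)·N(d₂)
   = 77.6355·0.888037 − 65.1084·0.575288·0.441949 = 52.389547
B₀ = V₀ − E₀ = 77.6355 − 52.389547 = 25.245953

B0=25.2460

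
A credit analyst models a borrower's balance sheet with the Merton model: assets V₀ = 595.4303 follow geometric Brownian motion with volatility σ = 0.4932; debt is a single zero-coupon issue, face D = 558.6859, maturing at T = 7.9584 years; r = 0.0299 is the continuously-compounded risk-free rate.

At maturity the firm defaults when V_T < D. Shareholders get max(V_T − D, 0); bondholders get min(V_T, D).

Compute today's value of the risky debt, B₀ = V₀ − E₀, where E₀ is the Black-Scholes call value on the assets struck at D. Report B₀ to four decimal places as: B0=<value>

B0=246.7950

d₁ = [ln(V₀/D) + (r + σ²/2)T] / (σ√T)
   = [ln(595.4303/558.6859) + (0.0299 + 0.5·0.4932²)·7.9584] / (0.4932·√7.9584)
   = [0.063697 + 1.205882] / 1.391349 = 0.912481
d₂ = d₁ − σ√T = 0.912481 − 1.391349 = -0.478868
N(d₁) = 0.819242,  N(d₂) = 0.316016,  e^(−rT) = 0.788237
E₀ = V₀·N(d₁) − D·e^(−rT)·N(d₂)
   = 595.4303·0.819242 − 558.6859·0.788237·0.316016 = 348.635266
B₀ = V₀ − E₀ = 595.4303 − 348.635266 = 246.795034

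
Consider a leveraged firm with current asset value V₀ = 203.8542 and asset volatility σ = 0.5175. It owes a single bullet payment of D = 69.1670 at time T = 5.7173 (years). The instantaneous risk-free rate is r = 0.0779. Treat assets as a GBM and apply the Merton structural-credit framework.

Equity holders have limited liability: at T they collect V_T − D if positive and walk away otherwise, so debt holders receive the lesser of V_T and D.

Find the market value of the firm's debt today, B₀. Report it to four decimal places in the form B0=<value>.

B0=38.8965

d₁ = [ln(V₀/D) + (r + σ²/2)T] / (σ√T)
   = [ln(203.8542/69.1670) + (0.0779 + 0.5·0.5175²)·5.7173] / (0.5175·√5.7173)
   = [1.080881 + 1.210942] / 1.237388 = 1.852146
d₂ = d₁ − σ√T = 1.852146 − 1.237388 = 0.614758
N(d₁) = 0.967998,  N(d₂) = 0.730643,  e^(−rT) = 0.640582
E₀ = V₀·N(d₁) − D·e^(−rT)·N(d₂)
   = 203.8542·0.967998 − 69.1670·0.640582·0.730643 = 164.957667
B₀ = V₀ − E₀ = 203.8542 − 164.957667 = 38.896533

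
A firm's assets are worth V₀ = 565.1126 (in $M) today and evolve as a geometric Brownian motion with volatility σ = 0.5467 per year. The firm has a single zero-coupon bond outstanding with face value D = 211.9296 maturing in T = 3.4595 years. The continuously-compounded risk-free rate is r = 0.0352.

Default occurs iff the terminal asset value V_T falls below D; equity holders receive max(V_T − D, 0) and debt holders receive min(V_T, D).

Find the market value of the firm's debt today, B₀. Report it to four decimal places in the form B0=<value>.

B0=166.0804

d₁ = [ln(V₀/D) + (r + σ²/2)T] / (σ√T)
   = [ln(565.1126/211.9296) + (0.0352 + 0.5·0.5467²)·3.4595] / (0.5467·√3.4595)
   = [0.980771 + 0.638764] / 1.016847 = 1.592702
d₂ = d₁ − σ√T = 1.592702 − 1.016847 = 0.575854
N(d₁) = 0.944386,  N(d₂) = 0.717643,  e^(−rT) = 0.885348
E₀ = V₀·N(d₁) − D·e^(−rT)·N(d₂)
   = 565.1126·0.944386 − 211.9296·0.885348·0.717643 = 399.032230
B₀ = V₀ − E₀ = 565.1126 − 399.032230 = 166.080370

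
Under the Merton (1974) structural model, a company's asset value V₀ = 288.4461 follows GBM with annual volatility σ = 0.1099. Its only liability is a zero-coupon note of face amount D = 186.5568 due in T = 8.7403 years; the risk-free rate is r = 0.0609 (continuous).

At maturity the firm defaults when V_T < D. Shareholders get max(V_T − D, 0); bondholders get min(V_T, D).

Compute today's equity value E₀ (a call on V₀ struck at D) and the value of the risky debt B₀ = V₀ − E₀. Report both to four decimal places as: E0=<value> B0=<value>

E0=178.9118 B0=109.5343

d₁ = [ln(V₀/D) + (r + σ²/2)T] / (σ√T)
   = [ln(288.4461/186.5568) + (0.0609 + 0.5·0.1099²)·8.7403] / (0.1099·√8.7403)
   = [0.435772 + 0.585067] / 0.324908 = 3.141931
d₂ = d₁ − σ√T = 3.141931 − 0.324908 = 2.817022
N(d₁) = 0.999161,  N(d₂) = 0.997576,  e^(−rT) = 0.587262
E₀ = V₀·N(d₁) − D·e^(−rT)·N(d₂)
   = 288.4461·0.999161 − 186.5568·0.587262·0.997576 = 178.911845
B₀ = V₀ − E₀ = 288.4461 − 178.911845 = 109.534255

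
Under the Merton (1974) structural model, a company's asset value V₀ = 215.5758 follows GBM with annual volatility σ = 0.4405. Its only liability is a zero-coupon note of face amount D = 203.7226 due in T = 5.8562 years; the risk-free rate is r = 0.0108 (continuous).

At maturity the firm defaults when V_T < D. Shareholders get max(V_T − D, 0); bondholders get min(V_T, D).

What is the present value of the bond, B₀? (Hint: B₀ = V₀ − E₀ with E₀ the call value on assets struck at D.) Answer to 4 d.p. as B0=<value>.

B0=120.3580

d₁ = [ln(V₀/D) + (r + σ²/2)T] / (σ√T)
   = [ln(215.5758/203.7226) + (0.0108 + 0.5·0.4405²)·5.8562] / (0.4405·√5.8562)
   = [0.056553 + 0.631416] / 1.065992 = 0.645380
d₂ = d₁ − σ√T = 0.645380 − 1.065992 = -0.420612
N(d₁) = 0.740659,  N(d₂) = 0.337019,  e^(−rT) = 0.938712
E₀ = V₀·N(d₁) − D·e^(−rT)·N(d₂)
   = 215.5758·0.740659 − 203.7226·0.938712·0.337019 = 95.217788
B₀ = V₀ − E₀ = 215.5758 − 95.217788 = 120.358012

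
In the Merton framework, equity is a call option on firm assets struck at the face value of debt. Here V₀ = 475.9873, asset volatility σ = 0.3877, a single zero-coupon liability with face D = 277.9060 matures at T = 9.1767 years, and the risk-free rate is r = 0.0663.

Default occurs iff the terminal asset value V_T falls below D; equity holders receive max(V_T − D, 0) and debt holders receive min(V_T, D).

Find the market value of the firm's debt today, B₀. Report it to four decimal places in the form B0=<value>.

d₁ = [ln(V₀/D) + (r + σ²/2)T] / (σ√T)
   = [ln(475.9873/277.9060) + (0.0663 + 0.5·0.3877²)·9.1767] / (0.3877·√9.1767)
   = [0.538108 + 1.298096] / 1.174462 = 1.563443
d₂ = d₁ − σ√T = 1.563443 − 1.174462 = 0.388980
N(d₁) = 0.941026,  N(d₂) = 0.651355,  e^(−rT) = 0.544213
E₀ = V₀·N(d₁) − D·e^(−rT)·N(d₂)
   = 475.9873·0.941026 − 277.9060·0.544213·0.651355 = 349.405448
B₀ = V₀ − E₀ = 475.9873 − 349.405448 = 126.581852

B0=126.5819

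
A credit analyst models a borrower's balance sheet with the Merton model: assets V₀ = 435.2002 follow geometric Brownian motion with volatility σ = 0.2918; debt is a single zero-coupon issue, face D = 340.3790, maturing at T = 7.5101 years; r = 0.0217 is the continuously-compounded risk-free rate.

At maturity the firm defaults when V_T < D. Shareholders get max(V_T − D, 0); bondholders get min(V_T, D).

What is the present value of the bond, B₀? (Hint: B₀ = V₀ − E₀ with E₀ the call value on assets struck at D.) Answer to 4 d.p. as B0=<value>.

d₁ = [ln(V₀/D) + (r + σ²/2)T] / (σ√T)
   = [ln(435.2002/340.3790) + (0.0217 + 0.5·0.2918²)·7.5101] / (0.2918·√7.5101)
   = [0.245746 + 0.482701] / 0.799665 = 0.910941
d₂ = d₁ − σ√T = 0.910941 − 0.799665 = 0.111276
N(d₁) = 0.818837,  N(d₂) = 0.544301,  e^(−rT) = 0.849617
E₀ = V₀·N(d₁) − D·e^(−rT)·N(d₂)
   = 435.2002·0.818837 − 340.3790·0.849617·0.544301 = 198.950416
B₀ = V₀ − E₀ = 435.2002 − 198.950416 = 236.249784

B0=236.2498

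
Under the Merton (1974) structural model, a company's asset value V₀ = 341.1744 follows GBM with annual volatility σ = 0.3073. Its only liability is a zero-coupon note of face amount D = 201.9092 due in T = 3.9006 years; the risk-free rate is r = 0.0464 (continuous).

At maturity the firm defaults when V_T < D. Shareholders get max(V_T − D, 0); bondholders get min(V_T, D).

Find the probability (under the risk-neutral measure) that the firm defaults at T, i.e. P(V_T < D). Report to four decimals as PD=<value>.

d₁ = [ln(V₀/D) + (r + σ²/2)T] / (σ√T)
   = [ln(341.1744/201.9092) + (0.0464 + 0.5·0.3073²)·3.9006] / (0.3073·√3.9006)
   = [0.524576 + 0.365161] / 0.606916 = 1.465998
d₂ = d₁ − σ√T = 1.465998 − 0.606916 = 0.859082
risk-neutral PD = N(−d₂) = N(-0.859082) = 0.195148

PD=0.1951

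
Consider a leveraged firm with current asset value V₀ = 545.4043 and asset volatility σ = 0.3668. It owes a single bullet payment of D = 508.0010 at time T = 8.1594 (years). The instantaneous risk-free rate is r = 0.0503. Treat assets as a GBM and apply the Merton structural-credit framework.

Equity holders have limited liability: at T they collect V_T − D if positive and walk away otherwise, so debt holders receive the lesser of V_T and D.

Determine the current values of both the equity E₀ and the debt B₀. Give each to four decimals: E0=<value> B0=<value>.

E0=296.8126 B0=248.5917

d₁ = [ln(V₀/D) + (r + σ²/2)T] / (σ√T)
   = [ln(545.4043/508.0010) + (0.0503 + 0.5·0.3668²)·8.1594] / (0.3668·√8.1594)
   = [0.071044 + 0.959310] / 1.047752 = 0.983395
d₂ = d₁ − σ√T = 0.983395 − 1.047752 = -0.064357
N(d₁) = 0.837293,  N(d₂) = 0.474343,  e^(−rT) = 0.663373
E₀ = V₀·N(d₁) − D·e^(−rT)·N(d₂)
   = 545.4043·0.837293 − 508.0010·0.663373·0.474343 = 296.812622
B₀ = V₀ − E₀ = 545.4043 − 296.812622 = 248.591678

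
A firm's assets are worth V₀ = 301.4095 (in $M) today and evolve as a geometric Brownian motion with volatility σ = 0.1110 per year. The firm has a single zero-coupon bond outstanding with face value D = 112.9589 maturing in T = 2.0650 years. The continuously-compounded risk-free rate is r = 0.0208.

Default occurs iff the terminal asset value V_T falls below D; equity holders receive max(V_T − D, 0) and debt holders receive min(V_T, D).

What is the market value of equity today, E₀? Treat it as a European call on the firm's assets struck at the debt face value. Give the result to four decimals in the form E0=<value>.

d₁ = [ln(V₀/D) + (r + σ²/2)T] / (σ√T)
   = [ln(301.4095/112.9589) + (0.0208 + 0.5·0.1110²)·2.0650] / (0.1110·√2.0650)
   = [0.981446 + 0.055673] / 0.159508 = 6.501981
d₂ = d₁ − σ√T = 6.501981 − 0.159508 = 6.342472
N(d₁) = 1.000000,  N(d₂) = 1.000000,  e^(−rT) = 0.957957
E₀ = V₀·N(d₁) − D·e^(−rT)·N(d₂)
   = 301.4095·1.000000 − 112.9589·0.957957·1.000000 = 193.199689

E0=193.1997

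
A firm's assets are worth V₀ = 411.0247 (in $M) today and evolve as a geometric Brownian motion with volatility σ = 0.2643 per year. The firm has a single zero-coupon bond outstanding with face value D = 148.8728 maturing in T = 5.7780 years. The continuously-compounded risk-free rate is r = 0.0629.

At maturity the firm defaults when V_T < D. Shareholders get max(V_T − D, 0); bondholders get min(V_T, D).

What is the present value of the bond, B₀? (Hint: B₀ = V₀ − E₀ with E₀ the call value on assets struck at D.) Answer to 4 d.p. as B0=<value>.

B0=102.8403

d₁ = [ln(V₀/D) + (r + σ²/2)T] / (σ√T)
   = [ln(411.0247/148.8728) + (0.0629 + 0.5·0.2643²)·5.7780] / (0.2643·√5.7780)
   = [1.015561 + 0.565246] / 0.635310 = 2.488244
d₂ = d₁ − σ√T = 2.488244 − 0.635310 = 1.852933
N(d₁) = 0.993581,  N(d₂) = 0.968054,  e^(−rT) = 0.695283
E₀ = V₀·N(d₁) − D·e^(−rT)·N(d₂)
   = 411.0247·0.993581 − 148.8728·0.695283·0.968054 = 308.184366
B₀ = V₀ − E₀ = 411.0247 − 308.184366 = 102.840334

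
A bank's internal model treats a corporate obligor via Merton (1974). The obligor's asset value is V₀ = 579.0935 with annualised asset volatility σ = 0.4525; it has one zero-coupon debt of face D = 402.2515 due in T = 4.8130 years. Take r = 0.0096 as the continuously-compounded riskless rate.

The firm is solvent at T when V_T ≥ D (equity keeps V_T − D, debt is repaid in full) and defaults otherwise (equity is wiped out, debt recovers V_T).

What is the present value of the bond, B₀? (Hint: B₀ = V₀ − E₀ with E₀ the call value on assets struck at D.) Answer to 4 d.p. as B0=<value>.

d₁ = [ln(V₀/D) + (r + σ²/2)T] / (σ√T)
   = [ln(579.0935/402.2515) + (0.0096 + 0.5·0.4525²)·4.8130] / (0.4525·√4.8130)
   = [0.364386 + 0.538951] / 0.992719 = 0.909962
d₂ = d₁ − σ√T = 0.909962 − 0.992719 = -0.082757
N(d₁) = 0.818579,  N(d₂) = 0.467022,  e^(−rT) = 0.954846
E₀ = V₀·N(d₁) − D·e^(−rT)·N(d₂)
   = 579.0935·0.818579 − 402.2515·0.954846·0.467022 = 294.655806
B₀ = V₀ − E₀ = 579.0935 − 294.655806 = 284.437694

B0=284.4377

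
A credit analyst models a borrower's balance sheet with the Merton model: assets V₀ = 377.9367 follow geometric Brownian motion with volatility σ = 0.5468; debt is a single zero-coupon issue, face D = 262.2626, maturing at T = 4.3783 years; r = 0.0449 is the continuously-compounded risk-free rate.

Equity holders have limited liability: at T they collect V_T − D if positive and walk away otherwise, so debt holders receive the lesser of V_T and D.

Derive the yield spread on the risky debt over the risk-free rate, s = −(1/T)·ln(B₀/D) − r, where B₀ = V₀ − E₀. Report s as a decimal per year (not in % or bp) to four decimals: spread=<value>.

spread=0.0750

d₁ = [ln(V₀/D) + (r + σ²/2)T] / (σ√T)
   = [ln(377.9367/262.2626) + (0.0449 + 0.5·0.5468²)·4.3783] / (0.5468·√4.3783)
   = [0.365380 + 0.851120] / 1.144146 = 1.063239
d₂ = d₁ − σ√T = 1.063239 − 1.144146 = -0.080906
N(d₁) = 0.856163,  N(d₂) = 0.467758,  e^(−rT) = 0.821531
E₀ = V₀·N(d₁) − D·e^(−rT)·N(d₂)
   = 377.9367·0.856163 − 262.2626·0.821531·0.467758 = 222.793805
B₀ = V₀ − E₀ = 377.9367 − 222.793805 = 155.142895
spread = −(1/T)·ln(B₀/D) − r = −(1/4.3783)·ln(155.142895/262.2626) − 0.0449 = 0.07500948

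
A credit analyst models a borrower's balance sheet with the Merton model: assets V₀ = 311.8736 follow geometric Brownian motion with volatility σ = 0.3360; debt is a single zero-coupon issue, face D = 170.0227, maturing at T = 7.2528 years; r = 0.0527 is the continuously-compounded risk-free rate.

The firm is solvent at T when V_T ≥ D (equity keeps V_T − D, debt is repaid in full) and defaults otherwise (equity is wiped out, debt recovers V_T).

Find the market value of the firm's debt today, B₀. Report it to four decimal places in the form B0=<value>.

B0=104.8069

d₁ = [ln(V₀/D) + (r + σ²/2)T] / (σ√T)
   = [ln(311.8736/170.0227) + (0.0527 + 0.5·0.3360²)·7.2528] / (0.3360·√7.2528)
   = [0.606666 + 0.791629] / 0.904882 = 1.545278
d₂ = d₁ − σ√T = 1.545278 − 0.904882 = 0.640395
N(d₁) = 0.938860,  N(d₂) = 0.739042,  e^(−rT) = 0.682343
E₀ = V₀·N(d₁) − D·e^(−rT)·N(d₂)
   = 311.8736·0.938860 − 170.0227·0.682343·0.739042 = 207.066673
B₀ = V₀ − E₀ = 311.8736 − 207.066673 = 104.806927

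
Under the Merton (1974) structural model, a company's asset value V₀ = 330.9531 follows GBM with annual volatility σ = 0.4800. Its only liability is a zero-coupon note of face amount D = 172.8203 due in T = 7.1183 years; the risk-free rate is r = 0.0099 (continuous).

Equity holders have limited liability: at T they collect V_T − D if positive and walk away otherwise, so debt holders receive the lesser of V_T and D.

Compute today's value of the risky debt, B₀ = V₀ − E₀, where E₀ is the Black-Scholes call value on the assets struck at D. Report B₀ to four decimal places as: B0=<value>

B0=113.4364

d₁ = [ln(V₀/D) + (r + σ²/2)T] / (σ√T)
   = [ln(330.9531/172.8203) + (0.0099 + 0.5·0.4800²)·7.1183] / (0.4800·√7.1183)
   = [0.649724 + 0.890499] / 1.280647 = 1.202692
d₂ = d₁ − σ√T = 1.202692 − 1.280647 = -0.077955
N(d₁) = 0.885452,  N(d₂) = 0.468932,  e^(−rT) = 0.931955
E₀ = V₀·N(d₁) − D·e^(−rT)·N(d₂)
   = 330.9531·0.885452 − 172.8203·0.931955·0.468932 = 217.516659
B₀ = V₀ − E₀ = 330.9531 − 217.516659 = 113.436441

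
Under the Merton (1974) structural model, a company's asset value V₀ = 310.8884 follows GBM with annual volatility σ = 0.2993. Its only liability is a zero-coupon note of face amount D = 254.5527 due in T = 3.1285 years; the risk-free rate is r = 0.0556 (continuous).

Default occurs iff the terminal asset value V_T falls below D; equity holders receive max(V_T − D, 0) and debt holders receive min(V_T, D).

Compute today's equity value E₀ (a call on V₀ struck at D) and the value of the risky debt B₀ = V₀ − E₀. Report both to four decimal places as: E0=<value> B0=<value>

E0=115.8988 B0=194.9896

d₁ = [ln(V₀/D) + (r + σ²/2)T] / (σ√T)
   = [ln(310.8884/254.5527) + (0.0556 + 0.5·0.2993²)·3.1285] / (0.2993·√3.1285)
   = [0.199926 + 0.314071] / 0.529389 = 0.970925
d₂ = d₁ − σ√T = 0.970925 − 0.529389 = 0.441536
N(d₁) = 0.834207,  N(d₂) = 0.670588,  e^(−rT) = 0.840343
E₀ = V₀·N(d₁) − D·e^(−rT)·N(d₂)
   = 310.8884·0.834207 − 254.5527·0.840343·0.670588 = 115.898818
B₀ = V₀ − E₀ = 310.8884 − 115.898818 = 194.989582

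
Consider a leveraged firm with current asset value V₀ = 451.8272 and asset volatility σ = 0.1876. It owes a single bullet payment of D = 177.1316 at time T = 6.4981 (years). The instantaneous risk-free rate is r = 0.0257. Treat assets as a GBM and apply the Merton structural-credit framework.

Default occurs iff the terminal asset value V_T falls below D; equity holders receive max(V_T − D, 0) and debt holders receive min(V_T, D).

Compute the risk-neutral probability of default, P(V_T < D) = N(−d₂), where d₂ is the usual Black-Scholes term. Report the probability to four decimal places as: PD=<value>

PD=0.0193

d₁ = [ln(V₀/D) + (r + σ²/2)T] / (σ√T)
   = [ln(451.8272/177.1316) + (0.0257 + 0.5·0.1876²)·6.4981] / (0.1876·√6.4981)
   = [0.936407 + 0.281347] / 0.478218 = 2.546441
d₂ = d₁ − σ√T = 2.546441 − 0.478218 = 2.068223
risk-neutral PD = N(−d₂) = N(-2.068223) = 0.019310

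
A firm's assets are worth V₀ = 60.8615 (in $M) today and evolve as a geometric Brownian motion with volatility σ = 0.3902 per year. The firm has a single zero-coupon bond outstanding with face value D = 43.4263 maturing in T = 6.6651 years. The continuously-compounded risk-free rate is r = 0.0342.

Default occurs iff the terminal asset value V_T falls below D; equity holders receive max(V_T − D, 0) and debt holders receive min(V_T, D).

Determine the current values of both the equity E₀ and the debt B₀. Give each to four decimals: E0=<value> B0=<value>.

d₁ = [ln(V₀/D) + (r + σ²/2)T] / (σ√T)
   = [ln(60.8615/43.4263) + (0.0342 + 0.5·0.3902²)·6.6651] / (0.3902·√6.6651)
   = [0.337536 + 0.735347] / 1.007374 = 1.065030
d₂ = d₁ − σ√T = 1.065030 − 1.007374 = 0.057656
N(d₁) = 0.856569,  N(d₂) = 0.522989,  e^(−rT) = 0.796167
E₀ = V₀·N(d₁) − D·e^(−rT)·N(d₂)
   = 60.8615·0.856569 − 43.4263·0.796167·0.522989 = 34.049943
B₀ = V₀ − E₀ = 60.8615 − 34.049943 = 26.811557

E0=34.0499 B0=26.8116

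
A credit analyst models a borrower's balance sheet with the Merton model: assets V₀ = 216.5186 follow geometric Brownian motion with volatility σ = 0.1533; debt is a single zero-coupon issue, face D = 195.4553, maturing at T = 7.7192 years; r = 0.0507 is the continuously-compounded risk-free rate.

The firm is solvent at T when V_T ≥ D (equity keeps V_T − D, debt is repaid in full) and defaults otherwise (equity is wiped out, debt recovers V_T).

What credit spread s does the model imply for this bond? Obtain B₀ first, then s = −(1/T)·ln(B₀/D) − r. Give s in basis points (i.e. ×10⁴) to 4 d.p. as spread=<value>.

d₁ = [ln(V₀/D) + (r + σ²/2)T] / (σ√T)
   = [ln(216.5186/195.4553) + (0.0507 + 0.5·0.1533²)·7.7192] / (0.1533·√7.7192)
   = [0.102345 + 0.482067] / 0.425920 = 1.372117
d₂ = d₁ − σ√T = 1.372117 − 0.425920 = 0.946196
N(d₁) = 0.914986,  N(d₂) = 0.827976,  e^(−rT) = 0.676134
E₀ = V₀·N(d₁) − D·e^(−rT)·N(d₂)
   = 216.5186·0.914986 − 195.4553·0.676134·0.827976 = 88.691231
B₀ = V₀ − E₀ = 216.5186 − 88.691231 = 127.827369
spread = −(1/T)·ln(B₀/D) − r = −(1/7.7192)·ln(127.827369/195.4553) − 0.0507 = 0.00431231
in basis points: 0.00431231 × 10⁴ = 43.1231 bp

spread=43.1231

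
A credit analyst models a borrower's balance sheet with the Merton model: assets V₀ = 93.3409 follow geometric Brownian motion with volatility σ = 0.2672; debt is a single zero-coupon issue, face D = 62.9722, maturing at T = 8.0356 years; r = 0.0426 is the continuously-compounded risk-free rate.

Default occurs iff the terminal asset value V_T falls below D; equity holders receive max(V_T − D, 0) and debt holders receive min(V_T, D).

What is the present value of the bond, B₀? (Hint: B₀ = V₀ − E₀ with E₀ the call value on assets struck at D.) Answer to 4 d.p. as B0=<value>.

B0=40.6043

d₁ = [ln(V₀/D) + (r + σ²/2)T] / (σ√T)
   = [ln(93.3409/62.9722) + (0.0426 + 0.5·0.2672²)·8.0356] / (0.2672·√8.0356)
   = [0.393565 + 0.629171] / 0.757435 = 1.350261
d₂ = d₁ − σ√T = 1.350261 − 0.757435 = 0.592826
N(d₁) = 0.911534,  N(d₂) = 0.723351,  e^(−rT) = 0.710123
E₀ = V₀·N(d₁) − D·e^(−rT)·N(d₂)
   = 93.3409·0.911534 − 62.9722·0.710123·0.723351 = 52.736556
B₀ = V₀ − E₀ = 93.3409 − 52.736556 = 40.604344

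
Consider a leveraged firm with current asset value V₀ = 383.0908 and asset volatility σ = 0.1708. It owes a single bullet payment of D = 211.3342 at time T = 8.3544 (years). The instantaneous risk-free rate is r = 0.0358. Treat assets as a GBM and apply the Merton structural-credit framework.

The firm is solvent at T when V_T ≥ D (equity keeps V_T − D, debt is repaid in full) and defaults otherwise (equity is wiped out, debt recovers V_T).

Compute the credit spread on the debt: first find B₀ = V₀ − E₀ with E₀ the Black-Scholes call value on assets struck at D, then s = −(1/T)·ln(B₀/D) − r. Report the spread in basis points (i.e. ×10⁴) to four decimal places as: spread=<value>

d₁ = [ln(V₀/D) + (r + σ²/2)T] / (σ√T)
   = [ln(383.0908/211.3342) + (0.0358 + 0.5·0.1708²)·8.3544] / (0.1708·√8.3544)
   = [0.594831 + 0.420947] / 0.493680 = 2.057565
d₂ = d₁ − σ√T = 2.057565 − 0.493680 = 1.563885
N(d₁) = 0.980184,  N(d₂) = 0.941078,  e^(−rT) = 0.741495
E₀ = V₀·N(d₁) − D·e^(−rT)·N(d₂)
   = 383.0908·0.980184 − 211.3342·0.741495·0.941078 = 228.029648
B₀ = V₀ − E₀ = 383.0908 − 228.029648 = 155.061152
spread = −(1/T)·ln(B₀/D) − r = −(1/8.3544)·ln(155.061152/211.3342) − 0.0358 = 0.00126085
in basis points: 0.00126085 × 10⁴ = 12.6085 bp

spread=12.6085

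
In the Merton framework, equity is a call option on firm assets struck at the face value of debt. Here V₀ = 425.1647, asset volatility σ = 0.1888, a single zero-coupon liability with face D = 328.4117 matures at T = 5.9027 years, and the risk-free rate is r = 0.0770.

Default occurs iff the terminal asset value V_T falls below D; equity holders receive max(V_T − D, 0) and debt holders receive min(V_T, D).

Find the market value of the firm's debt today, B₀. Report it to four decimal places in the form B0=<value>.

d₁ = [ln(V₀/D) + (r + σ²/2)T] / (σ√T)
   = [ln(425.1647/328.4117) + (0.0770 + 0.5·0.1888²)·5.9027] / (0.1888·√5.9027)
   = [0.258209 + 0.559710] / 0.458699 = 1.783129
d₂ = d₁ − σ√T = 1.783129 − 0.458699 = 1.324431
N(d₁) = 0.962717,  N(d₂) = 0.907320,  e^(−rT) = 0.634760
E₀ = V₀·N(d₁) − D·e^(−rT)·N(d₂)
   = 425.1647·0.962717 − 328.4117·0.634760·0.907320 = 220.171072
B₀ = V₀ − E₀ = 425.1647 − 220.171072 = 204.993628

B0=204.9936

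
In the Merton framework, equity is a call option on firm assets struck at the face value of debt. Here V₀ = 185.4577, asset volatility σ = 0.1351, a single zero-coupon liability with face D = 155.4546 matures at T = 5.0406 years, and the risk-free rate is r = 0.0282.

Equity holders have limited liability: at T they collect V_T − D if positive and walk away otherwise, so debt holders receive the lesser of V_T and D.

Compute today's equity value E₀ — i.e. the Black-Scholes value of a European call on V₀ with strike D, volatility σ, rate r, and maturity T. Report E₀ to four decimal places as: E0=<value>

d₁ = [ln(V₀/D) + (r + σ²/2)T] / (σ√T)
   = [ln(185.4577/155.4546) + (0.0282 + 0.5·0.1351²)·5.0406] / (0.1351·√5.0406)
   = [0.176473 + 0.188145] / 0.303317 = 1.202105
d₂ = d₁ − σ√T = 1.202105 − 0.303317 = 0.898788
N(d₁) = 0.885339,  N(d₂) = 0.815617,  e^(−rT) = 0.867496
E₀ = V₀·N(d₁) − D·e^(−rT)·N(d₂)
   = 185.4577·0.885339 − 155.4546·0.867496·0.815617 = 54.201836

E0=54.2018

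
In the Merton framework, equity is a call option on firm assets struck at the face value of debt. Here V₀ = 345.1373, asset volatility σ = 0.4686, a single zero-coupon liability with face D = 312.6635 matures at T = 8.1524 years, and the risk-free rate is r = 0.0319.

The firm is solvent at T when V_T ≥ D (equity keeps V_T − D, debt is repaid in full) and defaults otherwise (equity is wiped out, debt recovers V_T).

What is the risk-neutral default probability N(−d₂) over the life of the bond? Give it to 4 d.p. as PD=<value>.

PD=0.6557

d₁ = [ln(V₀/D) + (r + σ²/2)T] / (σ√T)
   = [ln(345.1373/312.6635) + (0.0319 + 0.5·0.4686²)·8.1524] / (0.4686·√8.1524)
   = [0.098815 + 1.155138] / 1.337966 = 0.937208
d₂ = d₁ − σ√T = 0.937208 − 1.337966 = -0.400758
risk-neutral PD = N(−d₂) = N(0.400758) = 0.655701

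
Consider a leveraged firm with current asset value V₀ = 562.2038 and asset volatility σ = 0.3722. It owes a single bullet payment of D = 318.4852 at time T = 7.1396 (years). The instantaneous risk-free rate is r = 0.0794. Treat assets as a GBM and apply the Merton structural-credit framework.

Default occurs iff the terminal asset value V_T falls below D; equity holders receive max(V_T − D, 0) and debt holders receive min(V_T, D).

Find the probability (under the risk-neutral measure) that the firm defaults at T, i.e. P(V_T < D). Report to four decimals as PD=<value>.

PD=0.2597

d₁ = [ln(V₀/D) + (r + σ²/2)T] / (σ√T)
   = [ln(562.2038/318.4852) + (0.0794 + 0.5·0.3722²)·7.1396] / (0.3722·√7.1396)
   = [0.568288 + 1.061419] / 0.994520 = 1.638688
d₂ = d₁ − σ√T = 1.638688 − 0.994520 = 0.644168
risk-neutral PD = N(−d₂) = N(-0.644168) = 0.259733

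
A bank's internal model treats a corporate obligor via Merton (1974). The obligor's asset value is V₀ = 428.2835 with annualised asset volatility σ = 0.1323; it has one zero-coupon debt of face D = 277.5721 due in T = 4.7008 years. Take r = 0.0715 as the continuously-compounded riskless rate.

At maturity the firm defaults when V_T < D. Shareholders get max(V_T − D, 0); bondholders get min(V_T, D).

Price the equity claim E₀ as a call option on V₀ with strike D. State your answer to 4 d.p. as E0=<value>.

E0=230.0380

d₁ = [ln(V₀/D) + (r + σ²/2)T] / (σ√T)
   = [ln(428.2835/277.5721) + (0.0715 + 0.5·0.1323²)·4.7008] / (0.1323·√4.7008)
   = [0.433705 + 0.377247] / 0.286844 = 2.827152
d₂ = d₁ − σ√T = 2.827152 − 0.286844 = 2.540308
N(d₁) = 0.997652,  N(d₂) = 0.994462,  e^(−rT) = 0.714547
E₀ = V₀·N(d₁) − D·e^(−rT)·N(d₂)
   = 428.2835·0.997652 − 277.5721·0.714547·0.994462 = 230.037977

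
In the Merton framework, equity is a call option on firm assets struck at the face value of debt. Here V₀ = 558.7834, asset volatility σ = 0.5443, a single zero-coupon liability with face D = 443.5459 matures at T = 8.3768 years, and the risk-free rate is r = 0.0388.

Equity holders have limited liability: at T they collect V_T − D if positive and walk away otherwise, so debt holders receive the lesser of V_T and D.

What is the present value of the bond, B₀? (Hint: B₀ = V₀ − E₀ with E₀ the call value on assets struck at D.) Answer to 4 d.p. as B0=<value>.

d₁ = [ln(V₀/D) + (r + σ²/2)T] / (σ√T)
   = [ln(558.7834/443.5459) + (0.0388 + 0.5·0.5443²)·8.3768] / (0.5443·√8.3768)
   = [0.230961 + 1.565886] / 1.575351 = 1.140600
d₂ = d₁ − σ√T = 1.140600 − 1.575351 = -0.434751
N(d₁) = 0.872982,  N(d₂) = 0.331872,  e^(−rT) = 0.722513
E₀ = V₀·N(d₁) − D·e^(−rT)·N(d₂)
   = 558.7834·0.872982 − 443.5459·0.722513·0.331872 = 381.453645
B₀ = V₀ − E₀ = 558.7834 − 381.453645 = 177.329755

B0=177.3298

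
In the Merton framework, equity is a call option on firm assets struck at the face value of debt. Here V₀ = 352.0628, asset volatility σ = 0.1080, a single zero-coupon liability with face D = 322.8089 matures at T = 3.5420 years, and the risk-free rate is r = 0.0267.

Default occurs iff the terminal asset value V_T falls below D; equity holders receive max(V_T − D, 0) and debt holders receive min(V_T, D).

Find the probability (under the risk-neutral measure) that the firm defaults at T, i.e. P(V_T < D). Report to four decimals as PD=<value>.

PD=0.2146

d₁ = [ln(V₀/D) + (r + σ²/2)T] / (σ√T)
   = [ln(352.0628/322.8089) + (0.0267 + 0.5·0.1080²)·3.5420] / (0.1080·√3.5420)
   = [0.086749 + 0.115228] / 0.203258 = 0.993699
d₂ = d₁ − σ√T = 0.993699 − 0.203258 = 0.790441
risk-neutral PD = N(−d₂) = N(-0.790441) = 0.214635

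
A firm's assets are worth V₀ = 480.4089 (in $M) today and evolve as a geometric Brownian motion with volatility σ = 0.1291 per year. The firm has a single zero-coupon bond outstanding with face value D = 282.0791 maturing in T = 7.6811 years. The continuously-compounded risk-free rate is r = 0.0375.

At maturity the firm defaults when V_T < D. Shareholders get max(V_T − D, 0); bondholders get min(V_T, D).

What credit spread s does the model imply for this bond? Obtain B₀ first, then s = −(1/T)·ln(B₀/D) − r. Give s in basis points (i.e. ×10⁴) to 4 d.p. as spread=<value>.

d₁ = [ln(V₀/D) + (r + σ²/2)T] / (σ√T)
   = [ln(480.4089/282.0791) + (0.0375 + 0.5·0.1291²)·7.6811] / (0.1291·√7.6811)
   = [0.532450 + 0.352051] / 0.357798 = 2.472068
d₂ = d₁ − σ√T = 2.472068 − 0.357798 = 2.114270
N(d₁) = 0.993283,  N(d₂) = 0.982754,  e^(−rT) = 0.749731
E₀ = V₀·N(d₁) − D·e^(−rT)·N(d₂)
   = 480.4089·0.993283 − 282.0791·0.749731·0.982754 = 269.346052
B₀ = V₀ − E₀ = 480.4089 − 269.346052 = 211.062848
spread = −(1/T)·ln(B₀/D) − r = −(1/7.6811)·ln(211.062848/282.0791) − 0.0375 = 0.00025912
in basis points: 0.00025912 × 10⁴ = 2.5912 bp

spread=2.5912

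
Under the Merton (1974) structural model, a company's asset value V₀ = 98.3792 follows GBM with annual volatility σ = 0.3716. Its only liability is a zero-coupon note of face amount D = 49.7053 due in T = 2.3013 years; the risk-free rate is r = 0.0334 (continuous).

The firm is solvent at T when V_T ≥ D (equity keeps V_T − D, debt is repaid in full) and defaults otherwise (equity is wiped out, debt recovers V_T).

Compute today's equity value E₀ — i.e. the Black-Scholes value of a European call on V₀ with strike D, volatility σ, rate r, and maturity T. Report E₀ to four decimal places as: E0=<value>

E0=53.8686

d₁ = [ln(V₀/D) + (r + σ²/2)T] / (σ√T)
   = [ln(98.3792/49.7053) + (0.0334 + 0.5·0.3716²)·2.3013] / (0.3716·√2.3013)
   = [0.682718 + 0.235753] / 0.563719 = 1.629307
d₂ = d₁ − σ√T = 1.629307 − 0.563719 = 1.065588
N(d₁) = 0.948376,  N(d₂) = 0.856695,  e^(−rT) = 0.926016
E₀ = V₀·N(d₁) − D·e^(−rT)·N(d₂)
   = 98.3792·0.948376 − 49.7053·0.926016·0.856695 = 53.868575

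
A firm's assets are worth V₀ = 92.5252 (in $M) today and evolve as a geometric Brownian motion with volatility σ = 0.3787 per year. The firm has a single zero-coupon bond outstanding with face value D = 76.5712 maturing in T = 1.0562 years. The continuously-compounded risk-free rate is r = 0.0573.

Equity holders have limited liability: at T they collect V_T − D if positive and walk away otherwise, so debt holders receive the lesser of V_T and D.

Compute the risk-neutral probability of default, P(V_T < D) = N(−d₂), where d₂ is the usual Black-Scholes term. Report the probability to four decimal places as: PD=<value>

d₁ = [ln(V₀/D) + (r + σ²/2)T] / (σ√T)
   = [ln(92.5252/76.5712) + (0.0573 + 0.5·0.3787²)·1.0562] / (0.3787·√1.0562)
   = [0.189260 + 0.136257] / 0.389196 = 0.836383
d₂ = d₁ − σ√T = 0.836383 − 0.389196 = 0.447187
risk-neutral PD = N(−d₂) = N(-0.447187) = 0.327370

PD=0.3274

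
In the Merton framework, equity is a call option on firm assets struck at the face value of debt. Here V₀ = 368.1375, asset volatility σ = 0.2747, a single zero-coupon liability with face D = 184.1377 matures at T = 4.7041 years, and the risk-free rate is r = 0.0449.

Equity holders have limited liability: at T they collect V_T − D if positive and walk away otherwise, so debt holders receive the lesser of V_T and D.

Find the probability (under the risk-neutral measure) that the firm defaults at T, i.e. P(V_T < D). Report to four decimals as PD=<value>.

PD=0.1113

d₁ = [ln(V₀/D) + (r + σ²/2)T] / (σ√T)
   = [ln(368.1375/184.1377) + (0.0449 + 0.5·0.2747²)·4.7041] / (0.2747·√4.7041)
   = [0.692773 + 0.388700] / 0.595795 = 1.815175
d₂ = d₁ − σ√T = 1.815175 − 0.595795 = 1.219380
risk-neutral PD = N(−d₂) = N(-1.219380) = 0.111350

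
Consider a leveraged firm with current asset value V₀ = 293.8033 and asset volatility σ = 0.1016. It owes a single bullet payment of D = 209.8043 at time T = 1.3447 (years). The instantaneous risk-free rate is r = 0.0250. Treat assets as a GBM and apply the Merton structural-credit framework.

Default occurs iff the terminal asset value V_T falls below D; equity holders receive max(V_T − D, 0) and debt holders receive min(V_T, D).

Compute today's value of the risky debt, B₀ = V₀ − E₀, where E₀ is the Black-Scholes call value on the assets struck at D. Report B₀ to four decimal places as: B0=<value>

B0=202.8619

d₁ = [ln(V₀/D) + (r + σ²/2)T] / (σ√T)
   = [ln(293.8033/209.8043) + (0.0250 + 0.5·0.1016²)·1.3447] / (0.1016·√1.3447)
   = [0.336735 + 0.040558] / 0.117817 = 3.202378
d₂ = d₁ − σ√T = 3.202378 − 0.117817 = 3.084561
N(d₁) = 0.999319,  N(d₂) = 0.998981,  e^(−rT) = 0.966941
E₀ = V₀·N(d₁) − D·e^(−rT)·N(d₂)
   = 293.8033·0.999319 − 209.8043·0.966941·0.998981 = 90.941412
B₀ = V₀ − E₀ = 293.8033 − 90.941412 = 202.861888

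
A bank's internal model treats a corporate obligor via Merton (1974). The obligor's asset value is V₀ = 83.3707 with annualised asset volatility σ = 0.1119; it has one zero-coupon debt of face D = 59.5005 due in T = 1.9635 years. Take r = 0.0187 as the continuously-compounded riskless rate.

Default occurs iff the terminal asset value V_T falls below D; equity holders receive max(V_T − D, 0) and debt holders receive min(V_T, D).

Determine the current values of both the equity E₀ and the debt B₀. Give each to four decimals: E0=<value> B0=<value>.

E0=26.0460 B0=57.3247

d₁ = [ln(V₀/D) + (r + σ²/2)T] / (σ√T)
   = [ln(83.3707/59.5005) + (0.0187 + 0.5·0.1119²)·1.9635] / (0.1119·√1.9635)
   = [0.337312 + 0.049011] / 0.156800 = 2.463796
d₂ = d₁ − σ√T = 2.463796 − 0.156800 = 2.306996
N(d₁) = 0.993126,  N(d₂) = 0.989472,  e^(−rT) = 0.963948
E₀ = V₀·N(d₁) − D·e^(−rT)·N(d₂)
   = 83.3707·0.993126 − 59.5005·0.963948·0.989472 = 26.046028
B₀ = V₀ − E₀ = 83.3707 − 26.046028 = 57.324672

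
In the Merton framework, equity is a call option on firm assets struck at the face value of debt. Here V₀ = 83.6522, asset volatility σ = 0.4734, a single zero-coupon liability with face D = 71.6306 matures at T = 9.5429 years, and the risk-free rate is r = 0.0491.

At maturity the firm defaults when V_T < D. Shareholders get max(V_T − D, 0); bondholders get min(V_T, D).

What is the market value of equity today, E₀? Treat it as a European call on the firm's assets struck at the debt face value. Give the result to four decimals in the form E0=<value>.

E0=56.2716

d₁ = [ln(V₀/D) + (r + σ²/2)T] / (σ√T)
   = [ln(83.6522/71.6306) + (0.0491 + 0.5·0.4734²)·9.5429] / (0.4734·√9.5429)
   = [0.155145 + 1.537874] / 1.462408 = 1.157693
d₂ = d₁ − σ√T = 1.157693 − 1.462408 = -0.304714
N(d₁) = 0.876505,  N(d₂) = 0.380292,  e^(−rT) = 0.625905
E₀ = V₀·N(d₁) − D·e^(−rT)·N(d₂)
   = 83.6522·0.876505 − 71.6306·0.625905·0.380292 = 56.271612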